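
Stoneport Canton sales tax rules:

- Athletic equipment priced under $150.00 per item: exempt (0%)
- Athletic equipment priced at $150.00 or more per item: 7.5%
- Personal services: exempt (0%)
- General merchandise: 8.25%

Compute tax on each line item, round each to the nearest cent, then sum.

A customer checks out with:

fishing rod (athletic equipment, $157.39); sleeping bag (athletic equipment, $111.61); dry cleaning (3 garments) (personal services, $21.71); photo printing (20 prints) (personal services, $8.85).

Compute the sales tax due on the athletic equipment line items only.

$11.80

Fishing rod $157.39: athletic equipment, $150.00 or more → 7.5% → $11.80
Sleeping bag $111.61: athletic equipment, under $150.00 → 0% → $0.00
Tax on athletic equipment = $11.80 + $0.00 = $11.80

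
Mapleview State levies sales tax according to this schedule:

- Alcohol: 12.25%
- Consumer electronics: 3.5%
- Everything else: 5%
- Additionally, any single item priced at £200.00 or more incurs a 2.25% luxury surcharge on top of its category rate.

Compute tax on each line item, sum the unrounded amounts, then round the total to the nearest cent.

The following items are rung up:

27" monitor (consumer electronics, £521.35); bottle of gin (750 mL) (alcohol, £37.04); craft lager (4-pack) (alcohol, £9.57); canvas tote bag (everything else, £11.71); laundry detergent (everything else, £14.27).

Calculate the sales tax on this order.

£36.99

27" monitor £521.35: consumer electronics → 3.5% + 2.25% surcharge = 5.75% → £29.977625
Bottle of gin (750 mL) £37.04: alcohol → 12.25% → £4.5374
Craft lager (4-pack) £9.57: alcohol → 12.25% → £1.172325
Canvas tote bag £11.71: everything else → 5% → £0.5855
Laundry detergent £14.27: everything else → 5% → £0.7135
Unrounded tax sum = £36.98635 → £36.99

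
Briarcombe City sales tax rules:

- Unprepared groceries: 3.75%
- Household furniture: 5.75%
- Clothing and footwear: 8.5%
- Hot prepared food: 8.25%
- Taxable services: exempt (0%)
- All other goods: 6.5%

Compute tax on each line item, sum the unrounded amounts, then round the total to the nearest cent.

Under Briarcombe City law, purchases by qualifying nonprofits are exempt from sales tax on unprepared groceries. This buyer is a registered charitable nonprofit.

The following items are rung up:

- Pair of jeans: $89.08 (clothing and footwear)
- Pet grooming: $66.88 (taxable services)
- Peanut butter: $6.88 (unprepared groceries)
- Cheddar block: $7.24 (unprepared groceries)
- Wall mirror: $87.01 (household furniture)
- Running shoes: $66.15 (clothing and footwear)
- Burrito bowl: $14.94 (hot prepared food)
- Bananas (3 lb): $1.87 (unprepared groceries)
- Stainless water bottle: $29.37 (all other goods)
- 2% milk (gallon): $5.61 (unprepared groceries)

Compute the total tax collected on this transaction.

Pair of jeans $89.08: clothing and footwear → 8.5% → $7.5718
Pet grooming $66.88: taxable services → 0% → $0.00
Peanut butter $6.88: unprepared groceries, buyer-exempt → 0% → $0.00
Cheddar block $7.24: unprepared groceries, buyer-exempt → 0% → $0.00
Wall mirror $87.01: household furniture → 5.75% → $5.003075
Running shoes $66.15: clothing and footwear → 8.5% → $5.62275
Burrito bowl $14.94: hot prepared food → 8.25% → $1.23255
Bananas (3 lb) $1.87: unprepared groceries, buyer-exempt → 0% → $0.00
Stainless water bottle $29.37: all other goods → 6.5% → $1.90905
2% milk (gallon) $5.61: unprepared groceries, buyer-exempt → 0% → $0.00
Unrounded tax sum = $21.339225 → $21.34

$21.34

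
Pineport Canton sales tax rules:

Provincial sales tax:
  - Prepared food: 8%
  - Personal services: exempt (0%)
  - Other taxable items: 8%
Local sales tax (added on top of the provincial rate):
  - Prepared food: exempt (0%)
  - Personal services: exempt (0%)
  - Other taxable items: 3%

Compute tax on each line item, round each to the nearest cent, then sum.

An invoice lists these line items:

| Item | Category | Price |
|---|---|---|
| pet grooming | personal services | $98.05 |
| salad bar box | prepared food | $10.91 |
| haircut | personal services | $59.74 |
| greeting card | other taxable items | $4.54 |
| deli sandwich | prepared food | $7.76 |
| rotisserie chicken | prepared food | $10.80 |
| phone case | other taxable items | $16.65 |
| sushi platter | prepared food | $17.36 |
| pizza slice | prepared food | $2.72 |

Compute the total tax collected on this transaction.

Pet grooming $98.05: personal services → 0% + 0% local = 0% → $0.00
Salad bar box $10.91: prepared food → 8% + 0% local = 8% → $0.87
Haircut $59.74: personal services → 0% + 0% local = 0% → $0.00
Greeting card $4.54: other taxable items → 8% + 3% local = 11% → $0.50
Deli sandwich $7.76: prepared food → 8% + 0% local = 8% → $0.62
Rotisserie chicken $10.80: prepared food → 8% + 0% local = 8% → $0.86
Phone case $16.65: other taxable items → 8% + 3% local = 11% → $1.83
Sushi platter $17.36: prepared food → 8% + 0% local = 8% → $1.39
Pizza slice $2.72: prepared food → 8% + 0% local = 8% → $0.22
Total tax = $0.87 + $0.50 + $0.62 + $0.86 + $1.83 + $1.39 + $0.22 = $6.29

$6.29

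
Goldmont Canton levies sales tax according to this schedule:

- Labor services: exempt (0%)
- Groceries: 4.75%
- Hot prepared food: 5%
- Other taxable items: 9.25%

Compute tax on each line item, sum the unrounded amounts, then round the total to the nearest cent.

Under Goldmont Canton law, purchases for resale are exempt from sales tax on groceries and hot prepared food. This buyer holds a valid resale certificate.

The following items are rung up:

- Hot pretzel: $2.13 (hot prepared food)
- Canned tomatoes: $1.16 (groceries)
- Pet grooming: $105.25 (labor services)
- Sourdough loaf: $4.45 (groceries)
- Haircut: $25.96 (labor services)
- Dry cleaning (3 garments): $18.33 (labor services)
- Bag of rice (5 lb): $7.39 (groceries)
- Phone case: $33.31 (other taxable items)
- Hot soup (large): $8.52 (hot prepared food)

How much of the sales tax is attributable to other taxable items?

$3.08

Phone case $33.31: other taxable items → 9.25% → $3.081175
Tax on other taxable items: unrounded sum = $3.081175 → $3.08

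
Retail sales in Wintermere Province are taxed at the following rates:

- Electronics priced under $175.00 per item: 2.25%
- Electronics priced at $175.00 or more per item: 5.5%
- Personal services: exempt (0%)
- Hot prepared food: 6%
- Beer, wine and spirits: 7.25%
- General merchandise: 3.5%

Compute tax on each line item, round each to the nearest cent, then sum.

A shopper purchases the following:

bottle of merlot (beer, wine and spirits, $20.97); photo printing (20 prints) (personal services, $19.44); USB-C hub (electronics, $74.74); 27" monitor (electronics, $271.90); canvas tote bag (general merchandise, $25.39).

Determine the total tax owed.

$19.04

Bottle of merlot $20.97: beer, wine and spirits → 7.25% → $1.52
Photo printing (20 prints) $19.44: personal services → 0% → $0.00
USB-C hub $74.74: electronics, under $175.00 → 2.25% → $1.68
27" monitor $271.90: electronics, $175.00 or more → 5.5% → $14.95
Canvas tote bag $25.39: general merchandise → 3.5% → $0.89
Total tax = $1.52 + $1.68 + $14.95 + $0.89 = $19.04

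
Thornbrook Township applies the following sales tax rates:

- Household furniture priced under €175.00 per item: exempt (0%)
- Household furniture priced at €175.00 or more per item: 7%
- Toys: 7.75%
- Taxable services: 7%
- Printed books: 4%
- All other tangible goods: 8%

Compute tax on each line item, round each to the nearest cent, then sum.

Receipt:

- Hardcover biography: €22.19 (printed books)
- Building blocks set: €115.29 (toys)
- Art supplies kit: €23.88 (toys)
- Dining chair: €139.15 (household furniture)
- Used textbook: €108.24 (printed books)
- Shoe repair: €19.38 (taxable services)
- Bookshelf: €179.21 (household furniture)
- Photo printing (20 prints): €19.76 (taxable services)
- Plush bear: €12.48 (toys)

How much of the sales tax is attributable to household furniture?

Dining chair €139.15: household furniture, under €175.00 → 0% → €0.00
Bookshelf €179.21: household furniture, €175.00 or more → 7% → €12.54
Tax on household furniture = €0.00 + €12.54 = €12.54

€12.54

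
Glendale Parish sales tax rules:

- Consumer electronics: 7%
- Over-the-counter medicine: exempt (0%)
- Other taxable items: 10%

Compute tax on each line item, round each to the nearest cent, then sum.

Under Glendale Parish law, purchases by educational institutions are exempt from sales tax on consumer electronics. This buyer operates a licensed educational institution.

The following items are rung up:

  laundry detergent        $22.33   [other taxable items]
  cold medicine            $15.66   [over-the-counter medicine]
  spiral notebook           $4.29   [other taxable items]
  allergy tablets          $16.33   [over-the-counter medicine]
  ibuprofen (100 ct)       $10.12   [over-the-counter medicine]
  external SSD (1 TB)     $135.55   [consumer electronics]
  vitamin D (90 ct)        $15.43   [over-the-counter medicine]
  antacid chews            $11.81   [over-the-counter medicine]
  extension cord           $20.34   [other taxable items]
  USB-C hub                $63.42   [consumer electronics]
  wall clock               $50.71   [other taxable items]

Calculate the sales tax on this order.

$9.76

Laundry detergent $22.33: other taxable items → 10% → $2.23
Cold medicine $15.66: over-the-counter medicine → 0% → $0.00
Spiral notebook $4.29: other taxable items → 10% → $0.43
Allergy tablets $16.33: over-the-counter medicine → 0% → $0.00
Ibuprofen (100 ct) $10.12: over-the-counter medicine → 0% → $0.00
External SSD (1 TB) $135.55: consumer electronics, buyer-exempt → 0% → $0.00
Vitamin D (90 ct) $15.43: over-the-counter medicine → 0% → $0.00
Antacid chews $11.81: over-the-counter medicine → 0% → $0.00
Extension cord $20.34: other taxable items → 10% → $2.03
USB-C hub $63.42: consumer electronics, buyer-exempt → 0% → $0.00
Wall clock $50.71: other taxable items → 10% → $5.07
Total tax = $2.23 + $0.43 + $2.03 + $5.07 = $9.76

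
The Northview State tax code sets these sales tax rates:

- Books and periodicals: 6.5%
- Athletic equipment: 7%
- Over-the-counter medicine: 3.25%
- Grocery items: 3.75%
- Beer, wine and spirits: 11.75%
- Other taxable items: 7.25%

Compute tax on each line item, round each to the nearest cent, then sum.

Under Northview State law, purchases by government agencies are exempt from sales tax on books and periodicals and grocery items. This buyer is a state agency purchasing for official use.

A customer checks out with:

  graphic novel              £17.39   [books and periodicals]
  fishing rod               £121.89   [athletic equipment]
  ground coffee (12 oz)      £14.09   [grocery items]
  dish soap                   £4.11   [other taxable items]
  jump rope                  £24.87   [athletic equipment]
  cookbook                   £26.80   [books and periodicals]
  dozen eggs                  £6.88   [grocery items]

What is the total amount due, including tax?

Graphic novel £17.39: books and periodicals, buyer-exempt → 0% → £0.00
Fishing rod £121.89: athletic equipment → 7% → £8.53
Ground coffee (12 oz) £14.09: grocery items, buyer-exempt → 0% → £0.00
Dish soap £4.11: other taxable items → 7.25% → £0.30
Jump rope £24.87: athletic equipment → 7% → £1.74
Cookbook £26.80: books and periodicals, buyer-exempt → 0% → £0.00
Dozen eggs £6.88: grocery items, buyer-exempt → 0% → £0.00
Subtotal = £216.03; tax = £10.57; total due = £226.60

£226.60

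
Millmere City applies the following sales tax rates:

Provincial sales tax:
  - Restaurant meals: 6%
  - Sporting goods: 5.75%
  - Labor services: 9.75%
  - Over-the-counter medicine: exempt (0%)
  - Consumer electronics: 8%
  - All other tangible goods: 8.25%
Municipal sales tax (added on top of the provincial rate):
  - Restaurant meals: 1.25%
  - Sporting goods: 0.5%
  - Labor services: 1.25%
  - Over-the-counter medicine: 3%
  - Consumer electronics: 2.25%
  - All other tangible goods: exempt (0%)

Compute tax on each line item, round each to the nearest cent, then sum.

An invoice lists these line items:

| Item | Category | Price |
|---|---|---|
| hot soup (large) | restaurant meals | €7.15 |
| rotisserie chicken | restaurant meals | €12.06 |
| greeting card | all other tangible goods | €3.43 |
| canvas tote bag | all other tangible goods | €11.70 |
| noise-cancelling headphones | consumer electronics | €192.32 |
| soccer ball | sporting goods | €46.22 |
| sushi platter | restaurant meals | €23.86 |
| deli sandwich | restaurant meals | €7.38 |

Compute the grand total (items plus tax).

Hot soup (large) €7.15: restaurant meals → 6% + 1.25% municipal = 7.25% → €0.52
Rotisserie chicken €12.06: restaurant meals → 6% + 1.25% municipal = 7.25% → €0.87
Greeting card €3.43: all other tangible goods → 8.25% + 0% municipal = 8.25% → €0.28
Canvas tote bag €11.70: all other tangible goods → 8.25% + 0% municipal = 8.25% → €0.97
Noise-cancelling headphones €192.32: consumer electronics → 8% + 2.25% municipal = 10.25% → €19.71
Soccer ball €46.22: sporting goods → 5.75% + 0.5% municipal = 6.25% → €2.89
Sushi platter €23.86: restaurant meals → 6% + 1.25% municipal = 7.25% → €1.73
Deli sandwich €7.38: restaurant meals → 6% + 1.25% municipal = 7.25% → €0.54
Subtotal = €304.12; tax = €27.51; total due = €331.63

€331.63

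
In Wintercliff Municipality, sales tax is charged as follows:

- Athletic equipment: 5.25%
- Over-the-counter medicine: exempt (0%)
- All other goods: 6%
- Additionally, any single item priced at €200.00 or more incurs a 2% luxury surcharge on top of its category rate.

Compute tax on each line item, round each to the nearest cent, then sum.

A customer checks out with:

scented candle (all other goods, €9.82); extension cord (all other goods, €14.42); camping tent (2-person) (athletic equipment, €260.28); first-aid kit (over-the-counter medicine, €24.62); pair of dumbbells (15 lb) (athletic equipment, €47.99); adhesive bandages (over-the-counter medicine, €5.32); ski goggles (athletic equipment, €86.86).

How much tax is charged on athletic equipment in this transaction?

Camping tent (2-person) €260.28: athletic equipment → 5.25% + 2% surcharge = 7.25% → €18.87
Pair of dumbbells (15 lb) €47.99: athletic equipment → 5.25% → €2.52
Ski goggles €86.86: athletic equipment → 5.25% → €4.56
Tax on athletic equipment = €18.87 + €2.52 + €4.56 = €25.95

€25.95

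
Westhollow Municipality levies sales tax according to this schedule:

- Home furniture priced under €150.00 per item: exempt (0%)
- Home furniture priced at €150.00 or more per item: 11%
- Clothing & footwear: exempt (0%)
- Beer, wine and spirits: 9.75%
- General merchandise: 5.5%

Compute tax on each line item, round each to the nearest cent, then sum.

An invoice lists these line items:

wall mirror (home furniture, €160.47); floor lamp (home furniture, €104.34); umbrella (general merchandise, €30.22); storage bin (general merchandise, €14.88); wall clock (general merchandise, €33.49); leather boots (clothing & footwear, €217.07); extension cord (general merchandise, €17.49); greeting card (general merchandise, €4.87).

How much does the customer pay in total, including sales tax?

Wall mirror €160.47: home furniture, €150.00 or more → 11% → €17.65
Floor lamp €104.34: home furniture, under €150.00 → 0% → €0.00
Umbrella €30.22: general merchandise → 5.5% → €1.66
Storage bin €14.88: general merchandise → 5.5% → €0.82
Wall clock €33.49: general merchandise → 5.5% → €1.84
Leather boots €217.07: clothing & footwear → 0% → €0.00
Extension cord €17.49: general merchandise → 5.5% → €0.96
Greeting card €4.87: general merchandise → 5.5% → €0.27
Subtotal = €582.83; tax = €23.20; total due = €606.03

€606.03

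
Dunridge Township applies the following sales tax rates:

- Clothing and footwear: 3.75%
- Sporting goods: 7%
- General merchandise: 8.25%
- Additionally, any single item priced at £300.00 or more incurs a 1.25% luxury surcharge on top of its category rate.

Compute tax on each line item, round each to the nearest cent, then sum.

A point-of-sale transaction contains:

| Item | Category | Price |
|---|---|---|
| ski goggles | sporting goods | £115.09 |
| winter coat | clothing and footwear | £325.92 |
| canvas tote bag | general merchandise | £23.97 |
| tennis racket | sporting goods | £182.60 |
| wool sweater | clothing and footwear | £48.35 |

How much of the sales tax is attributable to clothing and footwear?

£18.11

Winter coat £325.92: clothing and footwear → 3.75% + 1.25% surcharge = 5% → £16.30
Wool sweater £48.35: clothing and footwear → 3.75% → £1.81
Tax on clothing and footwear = £16.30 + £1.81 = £18.11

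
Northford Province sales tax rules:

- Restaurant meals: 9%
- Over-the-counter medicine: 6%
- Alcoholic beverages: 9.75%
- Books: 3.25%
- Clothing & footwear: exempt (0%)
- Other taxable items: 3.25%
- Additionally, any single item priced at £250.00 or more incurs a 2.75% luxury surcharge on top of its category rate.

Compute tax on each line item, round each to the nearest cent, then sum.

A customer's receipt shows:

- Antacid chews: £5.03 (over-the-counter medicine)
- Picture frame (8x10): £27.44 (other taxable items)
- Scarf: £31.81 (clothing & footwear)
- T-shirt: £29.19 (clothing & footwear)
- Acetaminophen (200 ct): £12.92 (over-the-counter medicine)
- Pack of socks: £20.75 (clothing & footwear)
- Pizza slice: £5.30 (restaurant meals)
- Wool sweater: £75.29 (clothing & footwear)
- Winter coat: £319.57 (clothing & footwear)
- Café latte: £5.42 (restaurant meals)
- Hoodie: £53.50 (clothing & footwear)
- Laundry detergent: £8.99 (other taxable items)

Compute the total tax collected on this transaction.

£12.02

Antacid chews £5.03: over-the-counter medicine → 6% → £0.30
Picture frame (8x10) £27.44: other taxable items → 3.25% → £0.89
Scarf £31.81: clothing & footwear → 0% → £0.00
T-shirt £29.19: clothing & footwear → 0% → £0.00
Acetaminophen (200 ct) £12.92: over-the-counter medicine → 6% → £0.78
Pack of socks £20.75: clothing & footwear → 0% → £0.00
Pizza slice £5.30: restaurant meals → 9% → £0.48
Wool sweater £75.29: clothing & footwear → 0% → £0.00
Winter coat £319.57: clothing & footwear → 0% + 2.75% surcharge = 2.75% → £8.79
Café latte £5.42: restaurant meals → 9% → £0.49
Hoodie £53.50: clothing & footwear → 0% → £0.00
Laundry detergent £8.99: other taxable items → 3.25% → £0.29
Total tax = £0.30 + £0.89 + £0.78 + £0.48 + £8.79 + £0.49 + £0.29 = £12.02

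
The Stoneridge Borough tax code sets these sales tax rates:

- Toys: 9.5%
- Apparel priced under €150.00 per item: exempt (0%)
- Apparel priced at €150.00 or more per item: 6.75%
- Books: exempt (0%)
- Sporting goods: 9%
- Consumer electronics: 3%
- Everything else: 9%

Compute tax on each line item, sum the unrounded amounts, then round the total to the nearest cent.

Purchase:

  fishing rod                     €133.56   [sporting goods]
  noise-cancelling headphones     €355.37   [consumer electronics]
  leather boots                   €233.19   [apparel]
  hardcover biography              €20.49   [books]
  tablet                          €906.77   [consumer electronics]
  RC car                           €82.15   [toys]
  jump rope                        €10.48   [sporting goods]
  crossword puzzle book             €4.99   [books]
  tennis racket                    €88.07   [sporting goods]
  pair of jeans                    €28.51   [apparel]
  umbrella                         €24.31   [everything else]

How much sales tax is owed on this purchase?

Fishing rod €133.56: sporting goods → 9% → €12.0204
Noise-cancelling headphones €355.37: consumer electronics → 3% → €10.6611
Leather boots €233.19: apparel, €150.00 or more → 6.75% → €15.740325
Hardcover biography €20.49: books → 0% → €0.00
Tablet €906.77: consumer electronics → 3% → €27.2031
RC car €82.15: toys → 9.5% → €7.80425
Jump rope €10.48: sporting goods → 9% → €0.9432
Crossword puzzle book €4.99: books → 0% → €0.00
Tennis racket €88.07: sporting goods → 9% → €7.9263
Pair of jeans €28.51: apparel, under €150.00 → 0% → €0.00
Umbrella €24.31: everything else → 9% → €2.1879
Unrounded tax sum = €84.486575 → €84.49

€84.49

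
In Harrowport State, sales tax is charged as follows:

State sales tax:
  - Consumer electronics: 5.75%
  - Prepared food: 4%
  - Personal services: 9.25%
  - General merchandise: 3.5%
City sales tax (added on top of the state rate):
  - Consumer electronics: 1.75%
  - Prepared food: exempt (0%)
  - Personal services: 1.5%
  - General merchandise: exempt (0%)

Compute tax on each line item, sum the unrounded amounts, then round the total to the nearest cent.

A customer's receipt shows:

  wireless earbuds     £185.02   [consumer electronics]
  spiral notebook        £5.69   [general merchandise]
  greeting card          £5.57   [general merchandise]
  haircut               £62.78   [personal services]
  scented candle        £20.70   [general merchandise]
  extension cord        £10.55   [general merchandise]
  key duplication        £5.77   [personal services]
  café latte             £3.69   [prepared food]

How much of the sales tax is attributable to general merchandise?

£1.49

Spiral notebook £5.69: general merchandise → 3.5% + 0% city = 3.5% → £0.19915
Greeting card £5.57: general merchandise → 3.5% + 0% city = 3.5% → £0.19495
Scented candle £20.70: general merchandise → 3.5% + 0% city = 3.5% → £0.7245
Extension cord £10.55: general merchandise → 3.5% + 0% city = 3.5% → £0.36925
Tax on general merchandise: unrounded sum = £1.48785 → £1.49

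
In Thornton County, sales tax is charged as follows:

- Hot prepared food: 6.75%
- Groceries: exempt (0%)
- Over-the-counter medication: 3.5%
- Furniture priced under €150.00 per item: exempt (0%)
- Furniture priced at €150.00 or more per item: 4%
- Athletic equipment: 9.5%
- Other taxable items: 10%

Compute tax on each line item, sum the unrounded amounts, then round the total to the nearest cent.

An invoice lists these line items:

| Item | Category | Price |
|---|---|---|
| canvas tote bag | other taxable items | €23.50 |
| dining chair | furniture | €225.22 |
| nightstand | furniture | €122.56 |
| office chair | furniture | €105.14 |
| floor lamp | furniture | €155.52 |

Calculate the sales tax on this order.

€17.58

Canvas tote bag €23.50: other taxable items → 10% → €2.35
Dining chair €225.22: furniture, €150.00 or more → 4% → €9.0088
Nightstand €122.56: furniture, under €150.00 → 0% → €0.00
Office chair €105.14: furniture, under €150.00 → 0% → €0.00
Floor lamp €155.52: furniture, €150.00 or more → 4% → €6.2208
Unrounded tax sum = €17.5796 → €17.58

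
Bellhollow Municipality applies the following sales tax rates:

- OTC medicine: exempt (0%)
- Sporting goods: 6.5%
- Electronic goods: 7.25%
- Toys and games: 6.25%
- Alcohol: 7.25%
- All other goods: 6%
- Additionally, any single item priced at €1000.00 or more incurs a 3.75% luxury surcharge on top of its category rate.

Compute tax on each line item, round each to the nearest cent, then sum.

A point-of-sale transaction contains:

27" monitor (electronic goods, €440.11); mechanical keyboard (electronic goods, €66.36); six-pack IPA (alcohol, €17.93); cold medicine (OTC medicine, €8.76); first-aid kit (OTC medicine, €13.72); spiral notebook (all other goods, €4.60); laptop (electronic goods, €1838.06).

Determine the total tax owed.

27" monitor €440.11: electronic goods → 7.25% → €31.91
Mechanical keyboard €66.36: electronic goods → 7.25% → €4.81
Six-pack IPA €17.93: alcohol → 7.25% → €1.30
Cold medicine €8.76: OTC medicine → 0% → €0.00
First-aid kit €13.72: OTC medicine → 0% → €0.00
Spiral notebook €4.60: all other goods → 6% → €0.28
Laptop €1838.06: electronic goods → 7.25% + 3.75% surcharge = 11% → €202.19
Total tax = €31.91 + €4.81 + €1.30 + €0.28 + €202.19 = €240.49

€240.49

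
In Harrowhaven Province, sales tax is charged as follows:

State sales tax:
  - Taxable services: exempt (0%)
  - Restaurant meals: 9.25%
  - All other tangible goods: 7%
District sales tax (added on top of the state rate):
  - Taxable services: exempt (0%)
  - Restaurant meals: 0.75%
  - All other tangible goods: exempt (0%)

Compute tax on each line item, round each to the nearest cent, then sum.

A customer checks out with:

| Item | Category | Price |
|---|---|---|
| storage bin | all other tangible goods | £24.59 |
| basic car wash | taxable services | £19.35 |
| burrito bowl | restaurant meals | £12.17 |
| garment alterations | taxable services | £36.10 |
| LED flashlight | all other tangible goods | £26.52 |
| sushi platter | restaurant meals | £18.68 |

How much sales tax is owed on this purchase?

Storage bin £24.59: all other tangible goods → 7% + 0% district = 7% → £1.72
Basic car wash £19.35: taxable services → 0% + 0% district = 0% → £0.00
Burrito bowl £12.17: restaurant meals → 9.25% + 0.75% district = 10% → £1.22
Garment alterations £36.10: taxable services → 0% + 0% district = 0% → £0.00
LED flashlight £26.52: all other tangible goods → 7% + 0% district = 7% → £1.86
Sushi platter £18.68: restaurant meals → 9.25% + 0.75% district = 10% → £1.87
Total tax = £1.72 + £1.22 + £1.86 + £1.87 = £6.67

£6.67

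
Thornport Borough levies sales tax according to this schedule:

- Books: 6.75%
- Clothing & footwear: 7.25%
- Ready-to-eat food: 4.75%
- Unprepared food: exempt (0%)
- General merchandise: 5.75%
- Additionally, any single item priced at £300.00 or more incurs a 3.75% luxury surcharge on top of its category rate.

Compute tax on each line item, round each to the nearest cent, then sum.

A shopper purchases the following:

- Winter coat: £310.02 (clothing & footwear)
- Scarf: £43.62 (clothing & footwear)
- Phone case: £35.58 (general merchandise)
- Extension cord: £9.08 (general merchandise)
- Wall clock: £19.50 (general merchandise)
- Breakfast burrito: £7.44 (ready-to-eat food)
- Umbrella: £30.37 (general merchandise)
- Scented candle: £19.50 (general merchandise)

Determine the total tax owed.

£44.17

Winter coat £310.02: clothing & footwear → 7.25% + 3.75% surcharge = 11% → £34.10
Scarf £43.62: clothing & footwear → 7.25% → £3.16
Phone case £35.58: general merchandise → 5.75% → £2.05
Extension cord £9.08: general merchandise → 5.75% → £0.52
Wall clock £19.50: general merchandise → 5.75% → £1.12
Breakfast burrito £7.44: ready-to-eat food → 4.75% → £0.35
Umbrella £30.37: general merchandise → 5.75% → £1.75
Scented candle £19.50: general merchandise → 5.75% → £1.12
Total tax = £34.10 + £3.16 + £2.05 + £0.52 + £1.12 + £0.35 + £1.75 + £1.12 = £44.17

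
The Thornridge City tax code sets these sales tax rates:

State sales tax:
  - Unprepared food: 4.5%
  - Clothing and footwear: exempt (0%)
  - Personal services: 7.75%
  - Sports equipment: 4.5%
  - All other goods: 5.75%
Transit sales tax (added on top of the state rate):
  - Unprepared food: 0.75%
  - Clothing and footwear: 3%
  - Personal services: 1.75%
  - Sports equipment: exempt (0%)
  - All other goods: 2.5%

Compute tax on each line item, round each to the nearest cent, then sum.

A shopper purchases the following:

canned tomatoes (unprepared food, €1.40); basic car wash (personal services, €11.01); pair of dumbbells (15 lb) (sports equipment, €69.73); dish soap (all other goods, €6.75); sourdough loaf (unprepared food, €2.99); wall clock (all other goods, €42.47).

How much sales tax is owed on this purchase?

€8.48

Canned tomatoes €1.40: unprepared food → 4.5% + 0.75% transit = 5.25% → €0.07
Basic car wash €11.01: personal services → 7.75% + 1.75% transit = 9.5% → €1.05
Pair of dumbbells (15 lb) €69.73: sports equipment → 4.5% + 0% transit = 4.5% → €3.14
Dish soap €6.75: all other goods → 5.75% + 2.5% transit = 8.25% → €0.56
Sourdough loaf €2.99: unprepared food → 4.5% + 0.75% transit = 5.25% → €0.16
Wall clock €42.47: all other goods → 5.75% + 2.5% transit = 8.25% → €3.50
Total tax = €0.07 + €1.05 + €3.14 + €0.56 + €0.16 + €3.50 = €8.48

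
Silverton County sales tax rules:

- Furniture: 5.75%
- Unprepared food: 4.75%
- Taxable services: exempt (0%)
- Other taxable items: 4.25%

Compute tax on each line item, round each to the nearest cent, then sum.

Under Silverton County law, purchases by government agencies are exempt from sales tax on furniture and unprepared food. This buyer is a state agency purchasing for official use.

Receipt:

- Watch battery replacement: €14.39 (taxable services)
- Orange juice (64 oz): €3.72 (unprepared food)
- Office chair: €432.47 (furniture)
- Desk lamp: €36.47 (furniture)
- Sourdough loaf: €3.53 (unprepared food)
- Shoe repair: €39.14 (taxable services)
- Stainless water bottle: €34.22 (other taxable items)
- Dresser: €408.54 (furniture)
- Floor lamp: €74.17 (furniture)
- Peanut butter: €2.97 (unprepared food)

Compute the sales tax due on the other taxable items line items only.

Stainless water bottle €34.22: other taxable items → 4.25% → €1.45
Tax on other taxable items = €1.45

€1.45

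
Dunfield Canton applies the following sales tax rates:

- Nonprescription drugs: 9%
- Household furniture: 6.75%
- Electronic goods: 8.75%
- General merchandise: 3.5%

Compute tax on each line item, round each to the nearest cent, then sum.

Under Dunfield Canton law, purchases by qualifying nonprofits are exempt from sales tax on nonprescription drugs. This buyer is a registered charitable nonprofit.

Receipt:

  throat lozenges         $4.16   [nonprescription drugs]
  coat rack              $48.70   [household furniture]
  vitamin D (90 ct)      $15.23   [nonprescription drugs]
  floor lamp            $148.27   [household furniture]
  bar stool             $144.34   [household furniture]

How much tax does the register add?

$23.04

Throat lozenges $4.16: nonprescription drugs, buyer-exempt → 0% → $0.00
Coat rack $48.70: household furniture → 6.75% → $3.29
Vitamin D (90 ct) $15.23: nonprescription drugs, buyer-exempt → 0% → $0.00
Floor lamp $148.27: household furniture → 6.75% → $10.01
Bar stool $144.34: household furniture → 6.75% → $9.74
Total tax = $3.29 + $10.01 + $9.74 = $23.04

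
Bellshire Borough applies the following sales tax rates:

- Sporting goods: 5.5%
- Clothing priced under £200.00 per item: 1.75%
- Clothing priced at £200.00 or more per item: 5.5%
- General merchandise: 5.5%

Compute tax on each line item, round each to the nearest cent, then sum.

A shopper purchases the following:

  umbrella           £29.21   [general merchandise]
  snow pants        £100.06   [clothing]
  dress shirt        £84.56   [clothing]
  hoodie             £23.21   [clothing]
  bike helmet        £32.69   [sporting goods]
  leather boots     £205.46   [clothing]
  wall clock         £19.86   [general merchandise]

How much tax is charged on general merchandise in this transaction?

£2.70

Umbrella £29.21: general merchandise → 5.5% → £1.61
Wall clock £19.86: general merchandise → 5.5% → £1.09
Tax on general merchandise = £1.61 + £1.09 = £2.70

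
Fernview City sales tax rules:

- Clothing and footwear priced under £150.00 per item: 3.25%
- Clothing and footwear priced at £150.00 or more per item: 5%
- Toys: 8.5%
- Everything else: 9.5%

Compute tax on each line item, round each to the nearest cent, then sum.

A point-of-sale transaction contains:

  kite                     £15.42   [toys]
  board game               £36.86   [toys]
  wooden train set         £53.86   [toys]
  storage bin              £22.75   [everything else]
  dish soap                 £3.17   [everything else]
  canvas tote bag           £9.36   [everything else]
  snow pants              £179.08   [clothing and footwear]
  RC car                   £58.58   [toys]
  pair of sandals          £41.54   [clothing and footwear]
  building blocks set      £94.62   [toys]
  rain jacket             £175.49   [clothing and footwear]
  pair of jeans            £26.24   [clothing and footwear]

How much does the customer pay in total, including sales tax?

£762.28

Kite £15.42: toys → 8.5% → £1.31
Board game £36.86: toys → 8.5% → £3.13
Wooden train set £53.86: toys → 8.5% → £4.58
Storage bin £22.75: everything else → 9.5% → £2.16
Dish soap £3.17: everything else → 9.5% → £0.30
Canvas tote bag £9.36: everything else → 9.5% → £0.89
Snow pants £179.08: clothing and footwear, £150.00 or more → 5% → £8.95
RC car £58.58: toys → 8.5% → £4.98
Pair of sandals £41.54: clothing and footwear, under £150.00 → 3.25% → £1.35
Building blocks set £94.62: toys → 8.5% → £8.04
Rain jacket £175.49: clothing and footwear, £150.00 or more → 5% → £8.77
Pair of jeans £26.24: clothing and footwear, under £150.00 → 3.25% → £0.85
Subtotal = £716.97; tax = £45.31; total due = £762.28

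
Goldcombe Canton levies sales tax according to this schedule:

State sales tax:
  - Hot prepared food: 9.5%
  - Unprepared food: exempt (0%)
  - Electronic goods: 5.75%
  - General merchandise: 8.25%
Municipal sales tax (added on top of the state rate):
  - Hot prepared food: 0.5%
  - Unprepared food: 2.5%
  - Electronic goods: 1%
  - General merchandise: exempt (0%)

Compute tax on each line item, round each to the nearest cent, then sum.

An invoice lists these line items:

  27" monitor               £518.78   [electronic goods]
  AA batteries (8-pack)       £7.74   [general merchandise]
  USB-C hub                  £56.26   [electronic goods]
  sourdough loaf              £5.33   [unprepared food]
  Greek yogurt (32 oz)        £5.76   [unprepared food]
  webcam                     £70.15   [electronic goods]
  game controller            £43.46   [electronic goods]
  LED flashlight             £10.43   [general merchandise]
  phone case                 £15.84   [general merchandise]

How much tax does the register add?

27" monitor £518.78: electronic goods → 5.75% + 1% municipal = 6.75% → £35.02
AA batteries (8-pack) £7.74: general merchandise → 8.25% + 0% municipal = 8.25% → £0.64
USB-C hub £56.26: electronic goods → 5.75% + 1% municipal = 6.75% → £3.80
Sourdough loaf £5.33: unprepared food → 0% + 2.5% municipal = 2.5% → £0.13
Greek yogurt (32 oz) £5.76: unprepared food → 0% + 2.5% municipal = 2.5% → £0.14
Webcam £70.15: electronic goods → 5.75% + 1% municipal = 6.75% → £4.74
Game controller £43.46: electronic goods → 5.75% + 1% municipal = 6.75% → £2.93
LED flashlight £10.43: general merchandise → 8.25% + 0% municipal = 8.25% → £0.86
Phone case £15.84: general merchandise → 8.25% + 0% municipal = 8.25% → £1.31
Total tax = £35.02 + £0.64 + £3.80 + £0.13 + £0.14 + £4.74 + £2.93 + £0.86 + £1.31 = £49.57

£49.57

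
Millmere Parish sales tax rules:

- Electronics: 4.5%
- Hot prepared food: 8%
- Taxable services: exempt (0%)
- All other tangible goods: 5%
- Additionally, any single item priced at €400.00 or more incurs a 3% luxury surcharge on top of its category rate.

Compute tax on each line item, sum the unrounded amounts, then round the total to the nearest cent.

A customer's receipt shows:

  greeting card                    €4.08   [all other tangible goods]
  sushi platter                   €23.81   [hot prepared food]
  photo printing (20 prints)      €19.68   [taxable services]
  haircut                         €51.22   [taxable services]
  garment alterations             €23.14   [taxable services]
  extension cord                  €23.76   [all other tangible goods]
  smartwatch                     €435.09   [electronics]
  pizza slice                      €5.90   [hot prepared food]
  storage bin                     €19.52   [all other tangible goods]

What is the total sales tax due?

€37.38

Greeting card €4.08: all other tangible goods → 5% → €0.204
Sushi platter €23.81: hot prepared food → 8% → €1.9048
Photo printing (20 prints) €19.68: taxable services → 0% → €0.00
Haircut €51.22: taxable services → 0% → €0.00
Garment alterations €23.14: taxable services → 0% → €0.00
Extension cord €23.76: all other tangible goods → 5% → €1.188
Smartwatch €435.09: electronics → 4.5% + 3% surcharge = 7.5% → €32.63175
Pizza slice €5.90: hot prepared food → 8% → €0.472
Storage bin €19.52: all other tangible goods → 5% → €0.976
Unrounded tax sum = €37.37655 → €37.38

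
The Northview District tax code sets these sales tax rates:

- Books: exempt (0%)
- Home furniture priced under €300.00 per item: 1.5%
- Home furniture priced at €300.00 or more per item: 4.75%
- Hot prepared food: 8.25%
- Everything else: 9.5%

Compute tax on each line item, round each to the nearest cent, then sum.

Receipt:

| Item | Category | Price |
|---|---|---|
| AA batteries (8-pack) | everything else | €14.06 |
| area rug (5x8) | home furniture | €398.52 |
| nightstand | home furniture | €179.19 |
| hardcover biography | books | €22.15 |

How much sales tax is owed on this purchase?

€22.96

AA batteries (8-pack) €14.06: everything else → 9.5% → €1.34
Area rug (5x8) €398.52: home furniture, €300.00 or more → 4.75% → €18.93
Nightstand €179.19: home furniture, under €300.00 → 1.5% → €2.69
Hardcover biography €22.15: books → 0% → €0.00
Total tax = €1.34 + €18.93 + €2.69 = €22.96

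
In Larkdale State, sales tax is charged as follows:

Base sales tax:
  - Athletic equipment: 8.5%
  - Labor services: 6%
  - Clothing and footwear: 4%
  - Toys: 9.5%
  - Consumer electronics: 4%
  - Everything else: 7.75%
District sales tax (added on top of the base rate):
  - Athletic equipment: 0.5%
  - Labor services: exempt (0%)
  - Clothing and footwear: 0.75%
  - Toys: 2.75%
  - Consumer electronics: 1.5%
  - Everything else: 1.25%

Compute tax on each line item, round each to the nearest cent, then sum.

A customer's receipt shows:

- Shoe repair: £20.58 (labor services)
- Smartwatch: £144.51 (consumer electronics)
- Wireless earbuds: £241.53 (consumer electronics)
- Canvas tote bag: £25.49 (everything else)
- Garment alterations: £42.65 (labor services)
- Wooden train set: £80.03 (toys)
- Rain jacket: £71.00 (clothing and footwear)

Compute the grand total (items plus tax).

Shoe repair £20.58: labor services → 6% + 0% district = 6% → £1.23
Smartwatch £144.51: consumer electronics → 4% + 1.5% district = 5.5% → £7.95
Wireless earbuds £241.53: consumer electronics → 4% + 1.5% district = 5.5% → £13.28
Canvas tote bag £25.49: everything else → 7.75% + 1.25% district = 9% → £2.29
Garment alterations £42.65: labor services → 6% + 0% district = 6% → £2.56
Wooden train set £80.03: toys → 9.5% + 2.75% district = 12.25% → £9.80
Rain jacket £71.00: clothing and footwear → 4% + 0.75% district = 4.75% → £3.37
Subtotal = £625.79; tax = £40.48; total due = £666.27

£666.27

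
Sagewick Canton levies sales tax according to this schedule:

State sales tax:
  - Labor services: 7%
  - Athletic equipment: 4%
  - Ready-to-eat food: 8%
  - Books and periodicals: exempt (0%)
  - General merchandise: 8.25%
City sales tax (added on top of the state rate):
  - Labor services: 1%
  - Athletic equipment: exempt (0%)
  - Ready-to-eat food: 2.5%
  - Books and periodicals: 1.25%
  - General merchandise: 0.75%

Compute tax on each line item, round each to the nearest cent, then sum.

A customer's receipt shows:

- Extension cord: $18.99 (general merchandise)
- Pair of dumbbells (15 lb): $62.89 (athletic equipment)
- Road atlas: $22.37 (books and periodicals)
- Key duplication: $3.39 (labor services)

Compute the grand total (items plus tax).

Extension cord $18.99: general merchandise → 8.25% + 0.75% city = 9% → $1.71
Pair of dumbbells (15 lb) $62.89: athletic equipment → 4% + 0% city = 4% → $2.52
Road atlas $22.37: books and periodicals → 0% + 1.25% city = 1.25% → $0.28
Key duplication $3.39: labor services → 7% + 1% city = 8% → $0.27
Subtotal = $107.64; tax = $4.78; total due = $112.42

$112.42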